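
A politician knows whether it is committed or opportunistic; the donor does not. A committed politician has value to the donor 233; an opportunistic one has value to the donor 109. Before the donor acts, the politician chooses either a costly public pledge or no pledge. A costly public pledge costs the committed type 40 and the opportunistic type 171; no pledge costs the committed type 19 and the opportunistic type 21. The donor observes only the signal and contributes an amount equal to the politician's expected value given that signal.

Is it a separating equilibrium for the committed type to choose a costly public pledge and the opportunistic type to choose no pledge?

Yes

If types separate, pledge earns payment 233 and no pledge earns 109.
Committed: pledge gives 233 − 40 = 193; no pledge gives 109 − 19 = 90. No deviation. ✓
Opportunistic: no pledge gives 109 − 21 = 88; pledge gives 233 − 171 = 62. No deviation. ✓
Neither type gains from mimicking the other.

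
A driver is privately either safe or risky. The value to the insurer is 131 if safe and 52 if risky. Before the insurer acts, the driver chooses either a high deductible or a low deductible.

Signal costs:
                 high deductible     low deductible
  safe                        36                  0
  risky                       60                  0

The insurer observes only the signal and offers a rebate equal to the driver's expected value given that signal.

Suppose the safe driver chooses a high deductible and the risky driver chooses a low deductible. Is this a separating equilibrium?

If types separate, high deductible earns payment 131 and low deductible earns 52.
Safe: high deductible gives 131 − 36 = 95; low deductible gives 52 − 0 = 52. No deviation. ✓
Risky: low deductible gives 52 − 0 = 52; high deductible gives 131 − 60 = 71. Would deviate. ✗

No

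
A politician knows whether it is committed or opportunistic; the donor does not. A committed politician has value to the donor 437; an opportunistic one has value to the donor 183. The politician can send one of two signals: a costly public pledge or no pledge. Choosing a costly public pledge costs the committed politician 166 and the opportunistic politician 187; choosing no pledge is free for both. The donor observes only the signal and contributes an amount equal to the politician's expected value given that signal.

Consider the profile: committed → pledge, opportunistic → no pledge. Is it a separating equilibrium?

If types separate, pledge earns payment 437 and no pledge earns 183.
Committed: pledge gives 437 − 166 = 271; no pledge gives 183 − 0 = 183. No deviation. ✓
Opportunistic: no pledge gives 183 − 0 = 183; pledge gives 437 − 187 = 250. Would deviate. ✗

No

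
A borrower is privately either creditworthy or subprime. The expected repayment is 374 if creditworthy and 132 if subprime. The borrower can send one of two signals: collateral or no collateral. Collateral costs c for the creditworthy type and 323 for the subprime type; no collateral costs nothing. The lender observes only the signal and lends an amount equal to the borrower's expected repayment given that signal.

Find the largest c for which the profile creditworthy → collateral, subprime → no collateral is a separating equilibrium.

Under separation: collateral → creditworthy (pays 374); no collateral → subprime (pays 132).
Subprime: 132 − 0 = 132 ≥ 374 − 323 = 51. Holds regardless of c. ✓
Creditworthy: 374 − c ≥ 132 − 0, so c ≤ 374 − 132 = 242.

242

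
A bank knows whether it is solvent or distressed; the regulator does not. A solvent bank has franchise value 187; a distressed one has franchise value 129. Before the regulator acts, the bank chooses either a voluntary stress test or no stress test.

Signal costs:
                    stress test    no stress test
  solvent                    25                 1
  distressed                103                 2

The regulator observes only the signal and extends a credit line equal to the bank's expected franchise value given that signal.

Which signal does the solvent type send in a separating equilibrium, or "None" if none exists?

stress test

Try solvent → stress test, distressed → no stress test:
  Under separation the regulator infers type exactly: stress test → solvent (pays 187), no stress test → distressed (pays 129).
  Solvent: stress test gives 187 − 25 = 162; no stress test gives 129 − 1 = 128. No deviation. ✓
  Distressed: no stress test gives 129 − 2 = 127; stress test gives 187 − 103 = 84. No deviation. ✓
Both hold — the solvent type sends stress test.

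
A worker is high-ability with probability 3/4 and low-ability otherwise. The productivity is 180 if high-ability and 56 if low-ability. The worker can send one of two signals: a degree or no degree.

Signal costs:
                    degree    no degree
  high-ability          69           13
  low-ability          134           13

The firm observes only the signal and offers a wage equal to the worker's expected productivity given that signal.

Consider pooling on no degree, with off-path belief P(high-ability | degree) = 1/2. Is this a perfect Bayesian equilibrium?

At the pooled signal (no degree) the firm holds the prior 3/4 and pays 3/4·180 + 1/4·56 = 149. Off-path (degree) belief 1/2 gives 1/2·180 + 1/2·56 = 118.
High-ability: no degree gives 149 − 13 = 136; degree gives 118 − 69 = 49. Stays. ✓
Low-ability: no degree gives 149 − 13 = 136; degree gives 118 − 134 = -16. Stays. ✓

Yes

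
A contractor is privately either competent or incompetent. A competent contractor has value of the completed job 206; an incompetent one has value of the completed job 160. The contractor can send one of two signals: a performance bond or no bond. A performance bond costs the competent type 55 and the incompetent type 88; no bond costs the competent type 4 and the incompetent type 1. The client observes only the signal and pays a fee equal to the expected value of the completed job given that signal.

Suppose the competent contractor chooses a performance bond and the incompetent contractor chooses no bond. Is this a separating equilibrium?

No

If types separate, bond earns payment 206 and no bond earns 160.
Competent: bond gives 206 − 55 = 151; no bond gives 160 − 4 = 156. Would deviate. ✗
Incompetent: no bond gives 160 − 1 = 159; bond gives 206 − 88 = 118. No deviation. ✓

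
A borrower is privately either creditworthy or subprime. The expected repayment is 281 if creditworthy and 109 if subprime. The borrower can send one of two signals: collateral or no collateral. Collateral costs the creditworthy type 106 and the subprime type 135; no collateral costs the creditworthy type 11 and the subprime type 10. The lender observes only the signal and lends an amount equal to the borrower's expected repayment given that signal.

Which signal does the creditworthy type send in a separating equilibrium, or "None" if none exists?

Try creditworthy → collateral, subprime → no collateral:
  If types separate, collateral earns payment 281 and no collateral earns 109.
  Creditworthy: collateral gives 281 − 106 = 175; no collateral gives 109 − 11 = 98. No deviation. ✓
  Subprime: no collateral gives 109 − 10 = 99; collateral gives 281 − 135 = 146. Would deviate. ✗
Try creditworthy → no collateral, subprime → collateral:
  If types separate, no collateral earns payment 281 and collateral earns 109.
  Creditworthy: no collateral gives 281 − 11 = 270; collateral gives 109 − 106 = 3. No deviation. ✓
  Subprime: collateral gives 109 − 135 = -26; no collateral gives 281 − 10 = 271. Would deviate. ✗
Neither assignment is incentive-compatible.

None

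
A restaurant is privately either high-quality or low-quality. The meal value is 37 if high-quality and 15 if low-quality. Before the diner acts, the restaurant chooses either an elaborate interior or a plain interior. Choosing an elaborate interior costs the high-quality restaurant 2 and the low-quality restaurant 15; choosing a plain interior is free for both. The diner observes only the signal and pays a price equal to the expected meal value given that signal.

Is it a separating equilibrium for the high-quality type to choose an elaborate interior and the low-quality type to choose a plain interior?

Under separation the diner infers type exactly: elaborate interior → high-quality (pays 37), plain interior → low-quality (pays 15).
High-quality: elaborate interior gives 37 − 2 = 35; plain interior gives 15 − 0 = 15. No deviation. ✓
Low-quality: plain interior gives 15 − 0 = 15; elaborate interior gives 37 − 15 = 22. Would deviate. ✗

No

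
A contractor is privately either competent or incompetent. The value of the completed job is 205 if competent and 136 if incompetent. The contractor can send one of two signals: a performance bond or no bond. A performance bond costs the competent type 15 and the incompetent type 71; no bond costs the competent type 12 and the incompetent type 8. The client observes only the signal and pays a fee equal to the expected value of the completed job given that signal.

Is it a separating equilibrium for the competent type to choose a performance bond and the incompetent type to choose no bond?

No

If types separate, bond earns payment 205 and no bond earns 136.
Competent: bond gives 205 − 15 = 190; no bond gives 136 − 12 = 124. No deviation. ✓
Incompetent: no bond gives 136 − 8 = 128; bond gives 205 − 71 = 134. Would deviate. ✗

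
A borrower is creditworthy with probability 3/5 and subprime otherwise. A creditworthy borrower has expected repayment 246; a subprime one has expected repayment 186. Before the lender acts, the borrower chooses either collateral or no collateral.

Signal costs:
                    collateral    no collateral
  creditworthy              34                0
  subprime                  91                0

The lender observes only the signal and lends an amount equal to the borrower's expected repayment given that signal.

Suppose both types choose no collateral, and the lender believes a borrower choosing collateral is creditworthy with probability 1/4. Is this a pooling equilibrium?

Yes

At the pooled signal (no collateral) the lender holds the prior 3/5 and pays 3/5·246 + 2/5·186 = 222. Off-path (collateral) belief 1/4 gives 1/4·246 + 3/4·186 = 201.
Creditworthy: no collateral gives 222 − 0 = 222; collateral gives 201 − 34 = 167. Stays. ✓
Subprime: no collateral gives 222 − 0 = 222; collateral gives 201 − 91 = 110. Stays. ✓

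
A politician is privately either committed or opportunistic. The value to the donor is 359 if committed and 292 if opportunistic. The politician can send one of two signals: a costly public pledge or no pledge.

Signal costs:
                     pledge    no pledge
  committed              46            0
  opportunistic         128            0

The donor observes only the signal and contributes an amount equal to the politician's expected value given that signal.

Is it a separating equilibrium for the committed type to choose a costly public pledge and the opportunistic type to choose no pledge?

Under separation the donor infers type exactly: pledge → committed (pays 359), no pledge → opportunistic (pays 292).
Committed: pledge gives 359 − 46 = 313; no pledge gives 292 − 0 = 292. No deviation. ✓
Opportunistic: no pledge gives 292 − 0 = 292; pledge gives 359 − 128 = 231. No deviation. ✓
Neither type gains from mimicking the other.

Yes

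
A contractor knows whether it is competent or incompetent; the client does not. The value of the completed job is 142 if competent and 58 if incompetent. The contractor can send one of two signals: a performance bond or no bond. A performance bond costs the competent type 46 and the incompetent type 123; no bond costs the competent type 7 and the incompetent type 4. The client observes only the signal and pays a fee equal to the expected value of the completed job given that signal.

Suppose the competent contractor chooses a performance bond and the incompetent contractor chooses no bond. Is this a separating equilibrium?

Yes

If types separate, bond earns payment 142 and no bond earns 58.
Competent: bond gives 142 − 46 = 96; no bond gives 58 − 7 = 51. No deviation. ✓
Incompetent: no bond gives 58 − 4 = 54; bond gives 142 − 123 = 19. No deviation. ✓
Both incentive constraints hold.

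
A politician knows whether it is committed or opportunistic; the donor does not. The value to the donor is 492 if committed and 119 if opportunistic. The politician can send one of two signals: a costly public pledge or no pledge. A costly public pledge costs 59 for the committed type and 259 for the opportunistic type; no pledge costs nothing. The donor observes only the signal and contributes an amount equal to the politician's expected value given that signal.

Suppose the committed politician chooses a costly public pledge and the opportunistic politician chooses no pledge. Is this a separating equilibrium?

Under separation the donor infers type exactly: pledge → committed (pays 492), no pledge → opportunistic (pays 119).
Committed: pledge gives 492 − 59 = 433; no pledge gives 119 − 0 = 119. No deviation. ✓
Opportunistic: no pledge gives 119 − 0 = 119; pledge gives 492 − 259 = 233. Would deviate. ✗

No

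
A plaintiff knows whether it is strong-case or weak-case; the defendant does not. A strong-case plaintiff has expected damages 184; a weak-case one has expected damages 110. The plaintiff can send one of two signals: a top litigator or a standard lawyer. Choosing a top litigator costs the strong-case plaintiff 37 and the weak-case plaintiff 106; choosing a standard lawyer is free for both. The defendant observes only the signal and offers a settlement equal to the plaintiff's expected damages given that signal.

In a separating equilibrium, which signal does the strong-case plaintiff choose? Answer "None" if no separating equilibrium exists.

Try strong-case → top litigator, weak-case → standard lawyer:
  If types separate, top litigator earns payment 184 and standard lawyer earns 110.
  Strong-case: top litigator gives 184 − 37 = 147; standard lawyer gives 110 − 0 = 110. No deviation. ✓
  Weak-case: standard lawyer gives 110 − 0 = 110; top litigator gives 184 − 106 = 78. No deviation. ✓
Both hold — the strong-case type sends top litigator.

top litigator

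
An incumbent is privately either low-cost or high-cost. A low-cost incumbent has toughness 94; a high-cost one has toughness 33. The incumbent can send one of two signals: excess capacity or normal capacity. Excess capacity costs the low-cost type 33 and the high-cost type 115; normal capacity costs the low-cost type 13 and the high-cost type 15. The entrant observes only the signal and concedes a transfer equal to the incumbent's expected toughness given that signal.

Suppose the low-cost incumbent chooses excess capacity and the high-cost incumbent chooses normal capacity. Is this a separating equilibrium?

Under separation the entrant infers type exactly: excess capacity → low-cost (pays 94), normal capacity → high-cost (pays 33).
Low-cost: excess capacity gives 94 − 33 = 61; normal capacity gives 33 − 13 = 20. No deviation. ✓
High-cost: normal capacity gives 33 − 15 = 18; excess capacity gives 94 − 115 = -21. No deviation. ✓
Neither type gains from mimicking the other.

Yes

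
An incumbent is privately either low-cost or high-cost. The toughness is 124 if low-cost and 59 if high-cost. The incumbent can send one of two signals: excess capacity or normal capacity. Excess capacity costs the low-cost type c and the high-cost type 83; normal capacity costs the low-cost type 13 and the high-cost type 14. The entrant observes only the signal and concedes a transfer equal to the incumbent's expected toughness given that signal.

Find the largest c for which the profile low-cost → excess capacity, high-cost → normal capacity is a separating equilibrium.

Under separation: excess capacity → low-cost (pays 124); normal capacity → high-cost (pays 59).
High-cost: 59 − 14 = 45 ≥ 124 − 83 = 41. Holds regardless of c. ✓
Low-cost: 124 − c ≥ 59 − 13, so c ≤ 124 − 46 = 78.

78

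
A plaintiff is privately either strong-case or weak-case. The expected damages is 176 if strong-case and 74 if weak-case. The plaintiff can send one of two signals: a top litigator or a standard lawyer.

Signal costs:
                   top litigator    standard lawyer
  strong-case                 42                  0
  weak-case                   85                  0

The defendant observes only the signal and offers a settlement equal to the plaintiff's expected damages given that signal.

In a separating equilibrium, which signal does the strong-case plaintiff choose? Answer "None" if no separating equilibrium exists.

Try strong-case → top litigator, weak-case → standard lawyer:
  If types separate, top litigator earns payment 176 and standard lawyer earns 74.
  Strong-case: top litigator gives 176 − 42 = 134; standard lawyer gives 74 − 0 = 74. No deviation. ✓
  Weak-case: standard lawyer gives 74 − 0 = 74; top litigator gives 176 − 85 = 91. Would deviate. ✗
Try strong-case → standard lawyer, weak-case → top litigator:
  If types separate, standard lawyer earns payment 176 and top litigator earns 74.
  Strong-case: standard lawyer gives 176 − 0 = 176; top litigator gives 74 − 42 = 32. No deviation. ✓
  Weak-case: top litigator gives 74 − 85 = -11; standard lawyer gives 176 − 0 = 176. Would deviate. ✗
Neither assignment is incentive-compatible.

None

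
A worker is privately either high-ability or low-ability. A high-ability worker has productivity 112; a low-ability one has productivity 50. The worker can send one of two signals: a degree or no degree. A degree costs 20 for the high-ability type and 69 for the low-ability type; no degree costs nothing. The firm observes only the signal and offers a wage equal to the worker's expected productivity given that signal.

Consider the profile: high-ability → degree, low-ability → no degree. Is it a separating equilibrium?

Yes

Under separation the firm infers type exactly: degree → high-ability (pays 112), no degree → low-ability (pays 50).
High-ability: degree gives 112 − 20 = 92; no degree gives 50 − 0 = 50. No deviation. ✓
Low-ability: no degree gives 50 − 0 = 50; degree gives 112 − 69 = 43. No deviation. ✓
Neither type gains from mimicking the other.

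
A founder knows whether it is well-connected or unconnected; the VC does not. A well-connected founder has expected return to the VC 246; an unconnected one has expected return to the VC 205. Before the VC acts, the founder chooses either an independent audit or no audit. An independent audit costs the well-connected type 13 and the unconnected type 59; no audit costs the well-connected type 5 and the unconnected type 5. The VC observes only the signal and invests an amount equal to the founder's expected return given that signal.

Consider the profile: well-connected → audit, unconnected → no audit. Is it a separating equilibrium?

Under separation the VC infers type exactly: audit → well-connected (pays 246), no audit → unconnected (pays 205).
Well-connected: audit gives 246 − 13 = 233; no audit gives 205 − 5 = 200. No deviation. ✓
Unconnected: no audit gives 205 − 5 = 200; audit gives 246 − 59 = 187. No deviation. ✓
Both incentive constraints hold.

Yes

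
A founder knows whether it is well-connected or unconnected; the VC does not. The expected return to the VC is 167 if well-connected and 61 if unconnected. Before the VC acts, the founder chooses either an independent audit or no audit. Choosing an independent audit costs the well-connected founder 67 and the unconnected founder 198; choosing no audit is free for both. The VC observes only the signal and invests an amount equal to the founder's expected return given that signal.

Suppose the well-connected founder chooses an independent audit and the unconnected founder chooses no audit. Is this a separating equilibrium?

Yes

If types separate, audit earns payment 167 and no audit earns 61.
Well-connected: audit gives 167 − 67 = 100; no audit gives 61 − 0 = 61. No deviation. ✓
Unconnected: no audit gives 61 − 0 = 61; audit gives 167 − 198 = -31. No deviation. ✓
Both incentive constraints hold.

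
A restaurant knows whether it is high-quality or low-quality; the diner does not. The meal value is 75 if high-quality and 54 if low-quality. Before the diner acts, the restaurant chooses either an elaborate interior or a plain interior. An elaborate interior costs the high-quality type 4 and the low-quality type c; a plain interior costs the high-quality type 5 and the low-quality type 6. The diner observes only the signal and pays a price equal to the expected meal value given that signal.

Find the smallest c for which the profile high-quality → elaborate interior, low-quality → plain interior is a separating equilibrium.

27

Under separation: elaborate interior → high-quality (pays 75); plain interior → low-quality (pays 54).
High-quality: 75 − 4 = 71 ≥ 54 − 5 = 49. Holds regardless of c. ✓
Low-quality: 54 − 6 ≥ 75 − c, so c ≥ 75 − 48 = 27.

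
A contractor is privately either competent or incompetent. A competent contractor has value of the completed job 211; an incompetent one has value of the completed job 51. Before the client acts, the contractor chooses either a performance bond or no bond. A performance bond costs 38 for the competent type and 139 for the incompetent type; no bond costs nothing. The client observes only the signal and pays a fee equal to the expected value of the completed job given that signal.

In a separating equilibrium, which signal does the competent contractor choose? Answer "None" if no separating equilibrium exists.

None

Try competent → bond, incompetent → no bond:
  If types separate, bond earns payment 211 and no bond earns 51.
  Competent: bond gives 211 − 38 = 173; no bond gives 51 − 0 = 51. No deviation. ✓
  Incompetent: no bond gives 51 − 0 = 51; bond gives 211 − 139 = 72. Would deviate. ✗
Try competent → no bond, incompetent → bond:
  If types separate, no bond earns payment 211 and bond earns 51.
  Competent: no bond gives 211 − 0 = 211; bond gives 51 − 38 = 13. No deviation. ✓
  Incompetent: bond gives 51 − 139 = -88; no bond gives 211 − 0 = 211. Would deviate. ✗
Neither assignment is incentive-compatible.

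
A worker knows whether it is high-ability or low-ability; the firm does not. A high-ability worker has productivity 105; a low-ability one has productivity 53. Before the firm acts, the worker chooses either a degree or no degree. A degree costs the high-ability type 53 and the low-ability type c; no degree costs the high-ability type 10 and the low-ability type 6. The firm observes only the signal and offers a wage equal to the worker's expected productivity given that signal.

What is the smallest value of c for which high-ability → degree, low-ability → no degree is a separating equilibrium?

Under separation: degree → high-ability (pays 105); no degree → low-ability (pays 53).
High-ability: 105 − 53 = 52 ≥ 53 − 10 = 43. Holds regardless of c. ✓
Low-ability: 53 − 6 ≥ 105 − c, so c ≥ 105 − 47 = 58.

58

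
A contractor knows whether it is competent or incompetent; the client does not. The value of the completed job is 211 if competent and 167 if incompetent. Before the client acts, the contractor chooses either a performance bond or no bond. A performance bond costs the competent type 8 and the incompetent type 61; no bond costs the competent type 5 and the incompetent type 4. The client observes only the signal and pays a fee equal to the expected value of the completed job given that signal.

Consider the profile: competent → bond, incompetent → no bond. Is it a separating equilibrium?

If types separate, bond earns payment 211 and no bond earns 167.
Competent: bond gives 211 − 8 = 203; no bond gives 167 − 5 = 162. No deviation. ✓
Incompetent: no bond gives 167 − 4 = 163; bond gives 211 − 61 = 150. No deviation. ✓
Both incentive constraints hold.

Yes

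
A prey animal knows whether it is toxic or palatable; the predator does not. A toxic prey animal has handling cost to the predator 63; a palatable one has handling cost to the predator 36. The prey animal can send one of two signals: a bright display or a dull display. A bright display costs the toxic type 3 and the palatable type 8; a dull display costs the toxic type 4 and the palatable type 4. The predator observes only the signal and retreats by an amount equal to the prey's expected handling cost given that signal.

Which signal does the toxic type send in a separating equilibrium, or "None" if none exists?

None

Try toxic → bright display, palatable → dull display:
  If types separate, bright display earns payment 63 and dull display earns 36.
  Toxic: bright display gives 63 − 3 = 60; dull display gives 36 − 4 = 32. No deviation. ✓
  Palatable: dull display gives 36 − 4 = 32; bright display gives 63 − 8 = 55. Would deviate. ✗
Try toxic → dull display, palatable → bright display:
  If types separate, dull display earns payment 63 and bright display earns 36.
  Toxic: dull display gives 63 − 4 = 59; bright display gives 36 − 3 = 33. No deviation. ✓
  Palatable: bright display gives 36 − 8 = 28; dull display gives 63 − 4 = 59. Would deviate. ✗
Neither assignment is incentive-compatible.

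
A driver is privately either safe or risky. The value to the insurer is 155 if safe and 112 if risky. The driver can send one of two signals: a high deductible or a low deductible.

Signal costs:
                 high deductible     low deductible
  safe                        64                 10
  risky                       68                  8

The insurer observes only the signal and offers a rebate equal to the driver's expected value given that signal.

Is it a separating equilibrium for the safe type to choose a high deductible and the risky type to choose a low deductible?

If types separate, high deductible earns payment 155 and low deductible earns 112.
Safe: high deductible gives 155 − 64 = 91; low deductible gives 112 − 10 = 102. Would deviate. ✗
Risky: low deductible gives 112 − 8 = 104; high deductible gives 155 − 68 = 87. No deviation. ✓

No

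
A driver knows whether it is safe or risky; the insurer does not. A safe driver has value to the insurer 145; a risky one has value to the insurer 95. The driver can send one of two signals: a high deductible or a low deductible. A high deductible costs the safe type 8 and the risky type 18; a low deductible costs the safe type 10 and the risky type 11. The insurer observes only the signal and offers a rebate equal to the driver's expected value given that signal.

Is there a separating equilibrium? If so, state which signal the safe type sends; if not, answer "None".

Try safe → high deductible, risky → low deductible:
  Under separation the insurer infers type exactly: high deductible → safe (pays 145), low deductible → risky (pays 95).
  Safe: high deductible gives 145 − 8 = 137; low deductible gives 95 − 10 = 85. No deviation. ✓
  Risky: low deductible gives 95 − 11 = 84; high deductible gives 145 − 18 = 127. Would deviate. ✗
Try safe → low deductible, risky → high deductible:
  Under separation the insurer infers type exactly: low deductible → safe (pays 145), high deductible → risky (pays 95).
  Safe: low deductible gives 145 − 10 = 135; high deductible gives 95 − 8 = 87. No deviation. ✓
  Risky: high deductible gives 95 − 18 = 77; low deductible gives 145 − 11 = 134. Would deviate. ✗
Neither assignment is incentive-compatible.

None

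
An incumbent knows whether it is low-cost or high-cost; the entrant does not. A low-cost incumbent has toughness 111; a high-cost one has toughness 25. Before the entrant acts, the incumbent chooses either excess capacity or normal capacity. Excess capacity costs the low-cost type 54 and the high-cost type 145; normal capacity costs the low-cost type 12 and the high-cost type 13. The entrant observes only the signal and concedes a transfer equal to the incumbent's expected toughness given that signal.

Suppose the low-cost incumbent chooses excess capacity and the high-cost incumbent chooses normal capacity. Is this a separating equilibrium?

Yes

If types separate, excess capacity earns payment 111 and normal capacity earns 25.
Low-cost: excess capacity gives 111 − 54 = 57; normal capacity gives 25 − 12 = 13. No deviation. ✓
High-cost: normal capacity gives 25 − 13 = 12; excess capacity gives 111 − 145 = -34. No deviation. ✓
Both incentive constraints hold.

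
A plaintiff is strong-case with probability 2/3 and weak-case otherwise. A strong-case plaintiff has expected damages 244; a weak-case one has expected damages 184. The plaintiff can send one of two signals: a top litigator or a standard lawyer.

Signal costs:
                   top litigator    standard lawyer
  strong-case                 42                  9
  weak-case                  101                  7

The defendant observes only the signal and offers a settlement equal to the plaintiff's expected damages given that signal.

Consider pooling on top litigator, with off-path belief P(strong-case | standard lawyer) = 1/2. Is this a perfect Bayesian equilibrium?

No

On the equilibrium path (top litigator) the defendant holds the prior 2/3 and pays 2/3·244 + 1/3·184 = 224. Off-path (standard lawyer) belief 1/2 gives 1/2·244 + 1/2·184 = 214.
Strong-case: top litigator gives 224 − 42 = 182; standard lawyer gives 214 − 9 = 205. Deviates. ✗
Weak-case: top litigator gives 224 − 101 = 123; standard lawyer gives 214 − 7 = 207. Deviates. ✗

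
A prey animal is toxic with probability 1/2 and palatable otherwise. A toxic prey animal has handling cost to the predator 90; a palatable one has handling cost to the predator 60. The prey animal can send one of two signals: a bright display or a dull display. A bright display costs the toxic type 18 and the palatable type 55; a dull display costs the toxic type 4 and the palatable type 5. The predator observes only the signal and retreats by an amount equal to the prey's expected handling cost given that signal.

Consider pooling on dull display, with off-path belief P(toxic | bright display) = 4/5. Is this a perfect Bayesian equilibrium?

Yes

At the pooled signal (dull display) the predator holds the prior 1/2 and pays 1/2·90 + 1/2·60 = 75. Off-path (bright display) belief 4/5 gives 4/5·90 + 1/5·60 = 84.
Toxic: dull display gives 75 − 4 = 71; bright display gives 84 − 18 = 66. Stays. ✓
Palatable: dull display gives 75 − 5 = 70; bright display gives 84 − 55 = 29. Stays. ✓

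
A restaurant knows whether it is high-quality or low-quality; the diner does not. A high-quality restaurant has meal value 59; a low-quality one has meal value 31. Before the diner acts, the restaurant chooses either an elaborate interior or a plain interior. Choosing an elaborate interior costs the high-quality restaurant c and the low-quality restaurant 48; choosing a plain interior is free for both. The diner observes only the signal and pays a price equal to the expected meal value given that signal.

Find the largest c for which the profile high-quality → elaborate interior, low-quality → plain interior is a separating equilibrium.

Under separation: elaborate interior → high-quality (pays 59); plain interior → low-quality (pays 31).
Low-quality: 31 − 0 = 31 ≥ 59 − 48 = 11. Holds regardless of c. ✓
High-quality: 59 − c ≥ 31 − 0, so c ≤ 59 − 31 = 28.

28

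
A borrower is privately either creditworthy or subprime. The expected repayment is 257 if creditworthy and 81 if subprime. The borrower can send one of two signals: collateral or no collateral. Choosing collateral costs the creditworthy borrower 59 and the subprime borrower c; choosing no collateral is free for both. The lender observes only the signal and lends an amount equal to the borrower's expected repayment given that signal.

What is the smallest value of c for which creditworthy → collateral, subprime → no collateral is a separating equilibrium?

176

Under separation: collateral → creditworthy (pays 257); no collateral → subprime (pays 81).
Creditworthy: 257 − 59 = 198 ≥ 81 − 0 = 81. Holds regardless of c. ✓
Subprime: 81 − 0 ≥ 257 − c, so c ≥ 257 − 81 = 176.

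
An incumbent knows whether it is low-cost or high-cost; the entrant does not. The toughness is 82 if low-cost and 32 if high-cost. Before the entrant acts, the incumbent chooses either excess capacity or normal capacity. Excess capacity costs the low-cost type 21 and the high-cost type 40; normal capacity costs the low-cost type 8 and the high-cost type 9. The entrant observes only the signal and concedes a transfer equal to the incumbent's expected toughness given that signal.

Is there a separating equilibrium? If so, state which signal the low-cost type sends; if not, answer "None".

Try low-cost → excess capacity, high-cost → normal capacity:
  Under separation the entrant infers type exactly: excess capacity → low-cost (pays 82), normal capacity → high-cost (pays 32).
  Low-cost: excess capacity gives 82 − 21 = 61; normal capacity gives 32 − 8 = 24. No deviation. ✓
  High-cost: normal capacity gives 32 − 9 = 23; excess capacity gives 82 − 40 = 42. Would deviate. ✗
Try low-cost → normal capacity, high-cost → excess capacity:
  Under separation the entrant infers type exactly: normal capacity → low-cost (pays 82), excess capacity → high-cost (pays 32).
  Low-cost: normal capacity gives 82 − 8 = 74; excess capacity gives 32 − 21 = 11. No deviation. ✓
  High-cost: excess capacity gives 32 − 40 = -8; normal capacity gives 82 − 9 = 73. Would deviate. ✗
Neither assignment is incentive-compatible.

None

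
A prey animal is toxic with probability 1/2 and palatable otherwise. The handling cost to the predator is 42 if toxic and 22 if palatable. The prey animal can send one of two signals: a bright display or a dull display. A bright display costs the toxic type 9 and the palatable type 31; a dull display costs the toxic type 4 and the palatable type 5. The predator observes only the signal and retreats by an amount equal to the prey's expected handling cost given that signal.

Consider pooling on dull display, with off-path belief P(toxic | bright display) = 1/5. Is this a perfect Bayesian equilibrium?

Yes

At the pooled signal (dull display) the predator holds the prior 1/2 and pays 1/2·42 + 1/2·22 = 32. Off-path (bright display) belief 1/5 gives 1/5·42 + 4/5·22 = 26.
Toxic: dull display gives 32 − 4 = 28; bright display gives 26 − 9 = 17. Stays. ✓
Palatable: dull display gives 32 − 5 = 27; bright display gives 26 − 31 = -5. Stays. ✓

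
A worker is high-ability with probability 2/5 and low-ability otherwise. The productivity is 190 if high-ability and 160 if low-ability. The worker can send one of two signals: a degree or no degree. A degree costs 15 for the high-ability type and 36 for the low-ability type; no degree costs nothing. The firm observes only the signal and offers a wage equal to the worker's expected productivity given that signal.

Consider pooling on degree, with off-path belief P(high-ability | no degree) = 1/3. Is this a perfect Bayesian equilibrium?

No

At the pooled signal (degree) the firm holds the prior 2/5 and pays 2/5·190 + 3/5·160 = 172. Off-path (no degree) belief 1/3 gives 1/3·190 + 2/3·160 = 170.
High-ability: degree gives 172 − 15 = 157; no degree gives 170 − 0 = 170. Deviates. ✗
Low-ability: degree gives 172 − 36 = 136; no degree gives 170 − 0 = 170. Deviates. ✗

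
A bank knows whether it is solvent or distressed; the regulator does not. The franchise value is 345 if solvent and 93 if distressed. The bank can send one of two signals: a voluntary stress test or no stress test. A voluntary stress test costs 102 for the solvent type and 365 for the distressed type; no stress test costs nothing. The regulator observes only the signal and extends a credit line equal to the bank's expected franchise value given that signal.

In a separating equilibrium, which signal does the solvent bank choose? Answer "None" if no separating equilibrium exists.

Try solvent → stress test, distressed → no stress test:
  If types separate, stress test earns payment 345 and no stress test earns 93.
  Solvent: stress test gives 345 − 102 = 243; no stress test gives 93 − 0 = 93. No deviation. ✓
  Distressed: no stress test gives 93 − 0 = 93; stress test gives 345 − 365 = -20. No deviation. ✓
Both hold — the solvent type sends stress test.

stress test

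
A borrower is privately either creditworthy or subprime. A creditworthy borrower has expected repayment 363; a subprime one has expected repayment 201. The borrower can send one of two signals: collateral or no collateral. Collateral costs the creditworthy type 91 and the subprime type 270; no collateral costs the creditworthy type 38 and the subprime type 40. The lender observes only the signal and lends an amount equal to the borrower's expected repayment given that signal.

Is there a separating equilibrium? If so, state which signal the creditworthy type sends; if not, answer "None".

collateral

Try creditworthy → collateral, subprime → no collateral:
  Under separation the lender infers type exactly: collateral → creditworthy (pays 363), no collateral → subprime (pays 201).
  Creditworthy: collateral gives 363 − 91 = 272; no collateral gives 201 − 38 = 163. No deviation. ✓
  Subprime: no collateral gives 201 − 40 = 161; collateral gives 363 − 270 = 93. No deviation. ✓
Both hold — the creditworthy type sends collateral.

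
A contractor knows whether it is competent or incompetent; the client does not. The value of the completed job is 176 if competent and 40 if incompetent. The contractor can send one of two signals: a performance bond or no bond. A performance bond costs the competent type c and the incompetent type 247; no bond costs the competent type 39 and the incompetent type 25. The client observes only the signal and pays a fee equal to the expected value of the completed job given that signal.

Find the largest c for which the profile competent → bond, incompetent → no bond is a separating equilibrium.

175

Under separation: bond → competent (pays 176); no bond → incompetent (pays 40).
Incompetent: 40 − 25 = 15 ≥ 176 − 247 = -71. Holds regardless of c. ✓
Competent: 176 − c ≥ 40 − 39, so c ≤ 176 − 1 = 175.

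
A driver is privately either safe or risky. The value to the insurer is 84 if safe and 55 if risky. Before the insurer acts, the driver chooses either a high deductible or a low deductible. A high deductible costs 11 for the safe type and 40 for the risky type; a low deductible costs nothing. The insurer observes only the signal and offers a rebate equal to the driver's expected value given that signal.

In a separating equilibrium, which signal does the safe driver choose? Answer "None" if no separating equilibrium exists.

high deductible

Try safe → high deductible, risky → low deductible:
  Under separation the insurer infers type exactly: high deductible → safe (pays 84), low deductible → risky (pays 55).
  Safe: high deductible gives 84 − 11 = 73; low deductible gives 55 − 0 = 55. No deviation. ✓
  Risky: low deductible gives 55 − 0 = 55; high deductible gives 84 − 40 = 44. No deviation. ✓
Both hold — the safe type sends high deductible.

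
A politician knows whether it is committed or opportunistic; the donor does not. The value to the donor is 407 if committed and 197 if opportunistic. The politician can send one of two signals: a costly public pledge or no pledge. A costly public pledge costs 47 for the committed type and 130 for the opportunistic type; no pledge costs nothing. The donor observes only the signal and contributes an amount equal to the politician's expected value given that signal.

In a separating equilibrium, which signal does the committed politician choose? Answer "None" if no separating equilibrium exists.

None

Try committed → pledge, opportunistic → no pledge:
  If types separate, pledge earns payment 407 and no pledge earns 197.
  Committed: pledge gives 407 − 47 = 360; no pledge gives 197 − 0 = 197. No deviation. ✓
  Opportunistic: no pledge gives 197 − 0 = 197; pledge gives 407 − 130 = 277. Would deviate. ✗
Try committed → no pledge, opportunistic → pledge:
  If types separate, no pledge earns payment 407 and pledge earns 197.
  Committed: no pledge gives 407 − 0 = 407; pledge gives 197 − 47 = 150. No deviation. ✓
  Opportunistic: pledge gives 197 − 130 = 67; no pledge gives 407 − 0 = 407. Would deviate. ✗
Neither assignment is incentive-compatible.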